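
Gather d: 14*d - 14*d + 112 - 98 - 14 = 0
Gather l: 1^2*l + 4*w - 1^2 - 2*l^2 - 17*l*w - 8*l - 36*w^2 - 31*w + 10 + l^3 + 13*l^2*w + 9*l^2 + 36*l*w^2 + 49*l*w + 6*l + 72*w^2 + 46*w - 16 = l^3 + l^2*(13*w + 7) + l*(36*w^2 + 32*w - 1) + 36*w^2 + 19*w - 7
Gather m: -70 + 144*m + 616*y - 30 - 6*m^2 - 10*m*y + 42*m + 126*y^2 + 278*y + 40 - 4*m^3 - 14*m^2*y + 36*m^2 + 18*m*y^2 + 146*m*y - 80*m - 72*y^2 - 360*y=-4*m^3 + m^2*(30 - 14*y) + m*(18*y^2 + 136*y + 106) + 54*y^2 + 534*y - 60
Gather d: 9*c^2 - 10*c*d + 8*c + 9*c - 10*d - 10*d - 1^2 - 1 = 9*c^2 + 17*c + d*(-10*c - 20) - 2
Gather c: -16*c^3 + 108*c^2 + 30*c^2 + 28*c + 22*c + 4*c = -16*c^3 + 138*c^2 + 54*c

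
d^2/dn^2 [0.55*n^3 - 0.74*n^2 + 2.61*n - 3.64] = 3.3*n - 1.48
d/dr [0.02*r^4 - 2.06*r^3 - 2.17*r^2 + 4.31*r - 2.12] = 0.08*r^3 - 6.18*r^2 - 4.34*r + 4.31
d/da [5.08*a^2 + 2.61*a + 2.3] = 10.16*a + 2.61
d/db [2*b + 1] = 2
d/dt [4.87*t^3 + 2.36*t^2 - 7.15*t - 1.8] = 14.61*t^2 + 4.72*t - 7.15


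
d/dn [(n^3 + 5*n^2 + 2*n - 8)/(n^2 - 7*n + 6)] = (n^2 - 12*n - 44)/(n^2 - 12*n + 36)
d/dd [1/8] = 0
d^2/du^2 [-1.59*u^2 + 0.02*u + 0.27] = -3.18000000000000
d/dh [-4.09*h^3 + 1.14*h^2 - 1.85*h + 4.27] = -12.27*h^2 + 2.28*h - 1.85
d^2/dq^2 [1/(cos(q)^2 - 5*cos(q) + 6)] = (-4*sin(q)^4 + 3*sin(q)^2 - 195*cos(q)/4 + 15*cos(3*q)/4 + 39)/((cos(q) - 3)^3*(cos(q) - 2)^3)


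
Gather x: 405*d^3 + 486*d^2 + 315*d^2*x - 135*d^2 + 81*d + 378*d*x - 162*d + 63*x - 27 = 405*d^3 + 351*d^2 - 81*d + x*(315*d^2 + 378*d + 63) - 27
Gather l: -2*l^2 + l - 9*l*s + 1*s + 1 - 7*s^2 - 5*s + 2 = -2*l^2 + l*(1 - 9*s) - 7*s^2 - 4*s + 3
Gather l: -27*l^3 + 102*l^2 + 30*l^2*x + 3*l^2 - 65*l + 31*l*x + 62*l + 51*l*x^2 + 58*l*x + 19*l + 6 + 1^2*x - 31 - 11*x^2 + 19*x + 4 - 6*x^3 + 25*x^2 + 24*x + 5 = -27*l^3 + l^2*(30*x + 105) + l*(51*x^2 + 89*x + 16) - 6*x^3 + 14*x^2 + 44*x - 16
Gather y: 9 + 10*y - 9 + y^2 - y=y^2 + 9*y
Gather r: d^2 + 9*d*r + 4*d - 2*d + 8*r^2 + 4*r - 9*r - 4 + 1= d^2 + 2*d + 8*r^2 + r*(9*d - 5) - 3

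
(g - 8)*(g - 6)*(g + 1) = g^3 - 13*g^2 + 34*g + 48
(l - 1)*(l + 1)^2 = l^3 + l^2 - l - 1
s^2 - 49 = (s - 7)*(s + 7)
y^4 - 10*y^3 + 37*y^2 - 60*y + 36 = (y - 3)^2*(y - 2)^2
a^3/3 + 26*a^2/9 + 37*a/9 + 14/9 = (a/3 + 1/3)*(a + 2/3)*(a + 7)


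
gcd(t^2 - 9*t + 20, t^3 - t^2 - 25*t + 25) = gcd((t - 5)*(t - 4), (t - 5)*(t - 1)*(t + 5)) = t - 5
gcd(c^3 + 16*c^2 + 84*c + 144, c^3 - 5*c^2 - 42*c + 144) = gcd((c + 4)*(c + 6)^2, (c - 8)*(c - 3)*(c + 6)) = c + 6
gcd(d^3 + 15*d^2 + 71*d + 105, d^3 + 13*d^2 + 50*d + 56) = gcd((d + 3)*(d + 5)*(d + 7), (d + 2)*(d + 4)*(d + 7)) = d + 7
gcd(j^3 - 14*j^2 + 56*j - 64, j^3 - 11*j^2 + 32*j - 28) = j - 2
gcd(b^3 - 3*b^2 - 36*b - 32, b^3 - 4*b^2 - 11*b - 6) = b + 1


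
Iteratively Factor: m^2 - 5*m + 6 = (m - 2)*(m - 3)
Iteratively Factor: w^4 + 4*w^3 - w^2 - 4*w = (w + 4)*(w^3 - w) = (w + 1)*(w + 4)*(w^2 - w) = w*(w + 1)*(w + 4)*(w - 1)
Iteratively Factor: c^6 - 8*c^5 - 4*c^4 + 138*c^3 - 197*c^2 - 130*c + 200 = (c - 5)*(c^5 - 3*c^4 - 19*c^3 + 43*c^2 + 18*c - 40) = (c - 5)*(c - 2)*(c^4 - c^3 - 21*c^2 + c + 20) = (c - 5)*(c - 2)*(c - 1)*(c^3 - 21*c - 20) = (c - 5)^2*(c - 2)*(c - 1)*(c^2 + 5*c + 4) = (c - 5)^2*(c - 2)*(c - 1)*(c + 4)*(c + 1)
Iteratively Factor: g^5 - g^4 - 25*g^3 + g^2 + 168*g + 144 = (g + 1)*(g^4 - 2*g^3 - 23*g^2 + 24*g + 144) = (g - 4)*(g + 1)*(g^3 + 2*g^2 - 15*g - 36) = (g - 4)*(g + 1)*(g + 3)*(g^2 - g - 12) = (g - 4)^2*(g + 1)*(g + 3)*(g + 3)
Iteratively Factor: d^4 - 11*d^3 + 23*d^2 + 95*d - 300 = (d - 5)*(d^3 - 6*d^2 - 7*d + 60) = (d - 5)^2*(d^2 - d - 12) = (d - 5)^2*(d - 4)*(d + 3)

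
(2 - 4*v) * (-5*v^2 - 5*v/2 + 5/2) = 20*v^3 - 15*v + 5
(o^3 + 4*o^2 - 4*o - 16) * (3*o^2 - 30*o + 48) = 3*o^5 - 18*o^4 - 84*o^3 + 264*o^2 + 288*o - 768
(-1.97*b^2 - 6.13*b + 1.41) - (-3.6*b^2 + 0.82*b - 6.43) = 1.63*b^2 - 6.95*b + 7.84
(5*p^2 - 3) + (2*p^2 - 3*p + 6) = 7*p^2 - 3*p + 3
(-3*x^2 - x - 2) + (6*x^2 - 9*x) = 3*x^2 - 10*x - 2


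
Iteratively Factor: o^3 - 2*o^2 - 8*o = (o)*(o^2 - 2*o - 8) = o*(o + 2)*(o - 4)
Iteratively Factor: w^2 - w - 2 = (w - 2)*(w + 1)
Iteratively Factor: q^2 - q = (q - 1)*(q)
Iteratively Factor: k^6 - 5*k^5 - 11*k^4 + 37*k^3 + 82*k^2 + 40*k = (k - 4)*(k^5 - k^4 - 15*k^3 - 23*k^2 - 10*k) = (k - 5)*(k - 4)*(k^4 + 4*k^3 + 5*k^2 + 2*k) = (k - 5)*(k - 4)*(k + 2)*(k^3 + 2*k^2 + k) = (k - 5)*(k - 4)*(k + 1)*(k + 2)*(k^2 + k) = k*(k - 5)*(k - 4)*(k + 1)*(k + 2)*(k + 1)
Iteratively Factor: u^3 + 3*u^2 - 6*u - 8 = (u - 2)*(u^2 + 5*u + 4) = (u - 2)*(u + 4)*(u + 1)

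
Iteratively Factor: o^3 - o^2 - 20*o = (o)*(o^2 - o - 20) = o*(o - 5)*(o + 4)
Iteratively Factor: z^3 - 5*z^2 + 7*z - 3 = (z - 3)*(z^2 - 2*z + 1) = (z - 3)*(z - 1)*(z - 1)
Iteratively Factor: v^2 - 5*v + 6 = (v - 3)*(v - 2)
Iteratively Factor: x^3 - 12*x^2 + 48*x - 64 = (x - 4)*(x^2 - 8*x + 16) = (x - 4)^2*(x - 4)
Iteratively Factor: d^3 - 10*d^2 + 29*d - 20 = (d - 1)*(d^2 - 9*d + 20) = (d - 4)*(d - 1)*(d - 5)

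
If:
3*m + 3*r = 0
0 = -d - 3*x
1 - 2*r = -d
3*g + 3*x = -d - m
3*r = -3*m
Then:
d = -3*x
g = 1/6 - x/2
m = 3*x/2 - 1/2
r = 1/2 - 3*x/2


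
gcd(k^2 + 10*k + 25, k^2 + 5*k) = k + 5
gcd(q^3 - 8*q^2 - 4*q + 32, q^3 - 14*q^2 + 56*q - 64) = q^2 - 10*q + 16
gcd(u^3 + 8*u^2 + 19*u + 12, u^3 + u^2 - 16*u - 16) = u^2 + 5*u + 4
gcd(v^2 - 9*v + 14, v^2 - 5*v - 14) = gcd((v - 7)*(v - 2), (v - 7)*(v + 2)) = v - 7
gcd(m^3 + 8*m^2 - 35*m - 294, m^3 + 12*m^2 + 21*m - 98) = m^2 + 14*m + 49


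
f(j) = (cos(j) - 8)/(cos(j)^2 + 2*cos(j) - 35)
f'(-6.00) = 0.00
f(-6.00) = 0.22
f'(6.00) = 0.00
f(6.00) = 0.22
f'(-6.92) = -0.00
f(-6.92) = 0.22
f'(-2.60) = -0.01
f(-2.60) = 0.25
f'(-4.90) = 0.01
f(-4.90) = 0.23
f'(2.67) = 0.01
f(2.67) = 0.25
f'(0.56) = 0.00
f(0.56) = 0.22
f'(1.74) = 0.02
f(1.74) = 0.23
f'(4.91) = -0.01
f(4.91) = 0.23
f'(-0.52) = -0.00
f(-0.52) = 0.22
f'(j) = (2*sin(j)*cos(j) + 2*sin(j))*(cos(j) - 8)/(cos(j)^2 + 2*cos(j) - 35)^2 - sin(j)/(cos(j)^2 + 2*cos(j) - 35) = (cos(j)^2 - 16*cos(j) + 19)*sin(j)/(cos(j)^2 + 2*cos(j) - 35)^2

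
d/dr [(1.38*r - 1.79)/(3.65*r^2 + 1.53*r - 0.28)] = (-5.037*r^2 + 13.067*r + 2.3523)/(13.3225*r^4 + 11.169*r^3 + 0.2969*r^2 - 0.8568*r + 0.0784)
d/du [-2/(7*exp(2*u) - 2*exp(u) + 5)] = (28*exp(u) - 4)*exp(u)/(7*exp(2*u) - 2*exp(u) + 5)^2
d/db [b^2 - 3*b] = 2*b - 3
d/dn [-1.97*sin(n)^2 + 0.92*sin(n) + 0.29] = (0.92 - 3.94*sin(n))*cos(n)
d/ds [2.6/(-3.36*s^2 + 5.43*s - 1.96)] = (17.472*s - 14.118)/(3.36*s^2 - 5.43*s + 1.96)^2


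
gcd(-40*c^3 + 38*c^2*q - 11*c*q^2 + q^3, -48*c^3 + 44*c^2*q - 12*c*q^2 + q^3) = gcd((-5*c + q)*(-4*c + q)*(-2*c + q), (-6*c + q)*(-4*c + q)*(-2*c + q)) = 8*c^2 - 6*c*q + q^2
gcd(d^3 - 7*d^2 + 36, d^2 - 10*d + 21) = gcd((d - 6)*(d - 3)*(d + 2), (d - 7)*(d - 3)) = d - 3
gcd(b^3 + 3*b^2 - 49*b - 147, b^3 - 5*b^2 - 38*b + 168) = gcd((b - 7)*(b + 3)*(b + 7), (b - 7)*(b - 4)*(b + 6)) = b - 7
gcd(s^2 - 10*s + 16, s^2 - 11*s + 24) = s - 8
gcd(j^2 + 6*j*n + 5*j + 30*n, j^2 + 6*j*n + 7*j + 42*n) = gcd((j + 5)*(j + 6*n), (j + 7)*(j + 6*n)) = j + 6*n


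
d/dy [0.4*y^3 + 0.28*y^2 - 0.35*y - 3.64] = 1.2*y^2 + 0.56*y - 0.35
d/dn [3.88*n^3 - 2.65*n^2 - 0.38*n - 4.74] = 11.64*n^2 - 5.3*n - 0.38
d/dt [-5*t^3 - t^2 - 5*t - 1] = -15*t^2 - 2*t - 5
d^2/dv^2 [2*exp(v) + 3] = 2*exp(v)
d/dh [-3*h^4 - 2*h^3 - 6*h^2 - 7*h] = -12*h^3 - 6*h^2 - 12*h - 7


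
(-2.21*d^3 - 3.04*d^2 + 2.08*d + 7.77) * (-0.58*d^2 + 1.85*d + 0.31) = 1.2818*d^5 - 2.3253*d^4 - 7.5155*d^3 - 1.601*d^2 + 15.0193*d + 2.4087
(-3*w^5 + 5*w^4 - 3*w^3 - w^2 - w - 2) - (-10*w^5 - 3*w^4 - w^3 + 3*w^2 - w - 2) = 7*w^5 + 8*w^4 - 2*w^3 - 4*w^2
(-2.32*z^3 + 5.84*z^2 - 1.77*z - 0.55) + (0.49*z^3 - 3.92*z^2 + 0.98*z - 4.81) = -1.83*z^3 + 1.92*z^2 - 0.79*z - 5.36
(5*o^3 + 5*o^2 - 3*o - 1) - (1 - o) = 5*o^3 + 5*o^2 - 2*o - 2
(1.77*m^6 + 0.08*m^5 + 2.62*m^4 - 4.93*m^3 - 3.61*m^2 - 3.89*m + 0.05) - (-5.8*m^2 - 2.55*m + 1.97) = 1.77*m^6 + 0.08*m^5 + 2.62*m^4 - 4.93*m^3 + 2.19*m^2 - 1.34*m - 1.92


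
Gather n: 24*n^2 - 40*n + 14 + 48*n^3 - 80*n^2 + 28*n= 48*n^3 - 56*n^2 - 12*n + 14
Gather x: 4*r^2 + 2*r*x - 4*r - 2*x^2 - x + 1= 4*r^2 - 4*r - 2*x^2 + x*(2*r - 1) + 1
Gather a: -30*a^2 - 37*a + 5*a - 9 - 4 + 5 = -30*a^2 - 32*a - 8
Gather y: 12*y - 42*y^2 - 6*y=-42*y^2 + 6*y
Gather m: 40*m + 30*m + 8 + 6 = 70*m + 14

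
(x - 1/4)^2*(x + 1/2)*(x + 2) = x^4 + 2*x^3 - 3*x^2/16 - 11*x/32 + 1/16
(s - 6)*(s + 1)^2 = s^3 - 4*s^2 - 11*s - 6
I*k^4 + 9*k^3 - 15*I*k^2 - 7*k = k*(k - 7*I)*(k - I)*(I*k + 1)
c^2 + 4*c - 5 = (c - 1)*(c + 5)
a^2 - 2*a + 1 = (a - 1)^2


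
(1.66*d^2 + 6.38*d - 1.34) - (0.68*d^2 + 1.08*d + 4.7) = 0.98*d^2 + 5.3*d - 6.04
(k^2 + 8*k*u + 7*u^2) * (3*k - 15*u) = 3*k^3 + 9*k^2*u - 99*k*u^2 - 105*u^3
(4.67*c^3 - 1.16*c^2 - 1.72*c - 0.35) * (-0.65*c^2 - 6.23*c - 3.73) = -3.0355*c^5 - 28.3401*c^4 - 9.0743*c^3 + 15.2699*c^2 + 8.5961*c + 1.3055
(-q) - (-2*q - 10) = q + 10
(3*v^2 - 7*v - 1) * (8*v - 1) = 24*v^3 - 59*v^2 - v + 1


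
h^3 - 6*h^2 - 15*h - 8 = (h - 8)*(h + 1)^2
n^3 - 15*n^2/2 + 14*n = n*(n - 4)*(n - 7/2)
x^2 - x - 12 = (x - 4)*(x + 3)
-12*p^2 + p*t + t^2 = (-3*p + t)*(4*p + t)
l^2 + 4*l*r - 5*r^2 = (l - r)*(l + 5*r)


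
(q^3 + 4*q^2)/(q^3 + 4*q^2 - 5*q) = q*(q + 4)/(q^2 + 4*q - 5)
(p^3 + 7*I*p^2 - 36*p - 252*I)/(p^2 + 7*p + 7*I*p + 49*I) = (p^2 - 36)/(p + 7)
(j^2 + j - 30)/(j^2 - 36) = (j - 5)/(j - 6)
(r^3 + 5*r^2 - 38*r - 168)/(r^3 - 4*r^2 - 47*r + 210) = (r + 4)/(r - 5)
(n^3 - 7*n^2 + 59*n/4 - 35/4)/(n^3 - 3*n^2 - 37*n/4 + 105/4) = (n - 1)/(n + 3)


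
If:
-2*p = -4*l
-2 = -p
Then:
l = 1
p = 2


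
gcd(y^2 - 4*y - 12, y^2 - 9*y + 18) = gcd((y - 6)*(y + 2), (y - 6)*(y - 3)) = y - 6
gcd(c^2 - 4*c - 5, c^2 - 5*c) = c - 5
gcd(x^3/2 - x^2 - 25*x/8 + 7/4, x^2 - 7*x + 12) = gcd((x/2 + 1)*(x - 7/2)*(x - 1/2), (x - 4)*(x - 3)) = 1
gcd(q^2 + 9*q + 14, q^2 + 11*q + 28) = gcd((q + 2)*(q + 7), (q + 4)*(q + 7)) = q + 7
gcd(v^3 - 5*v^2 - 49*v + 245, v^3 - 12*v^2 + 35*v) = v^2 - 12*v + 35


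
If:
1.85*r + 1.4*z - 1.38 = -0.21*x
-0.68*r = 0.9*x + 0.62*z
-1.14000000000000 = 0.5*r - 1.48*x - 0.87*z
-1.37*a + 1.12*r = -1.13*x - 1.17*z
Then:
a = 0.49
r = -0.92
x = -0.92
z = 2.34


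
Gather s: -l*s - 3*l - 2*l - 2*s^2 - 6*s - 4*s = -5*l - 2*s^2 + s*(-l - 10)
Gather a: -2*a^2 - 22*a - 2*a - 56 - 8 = -2*a^2 - 24*a - 64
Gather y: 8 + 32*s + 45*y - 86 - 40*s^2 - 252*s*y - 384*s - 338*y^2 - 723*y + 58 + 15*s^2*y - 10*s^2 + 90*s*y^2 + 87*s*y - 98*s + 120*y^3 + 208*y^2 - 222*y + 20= -50*s^2 - 450*s + 120*y^3 + y^2*(90*s - 130) + y*(15*s^2 - 165*s - 900)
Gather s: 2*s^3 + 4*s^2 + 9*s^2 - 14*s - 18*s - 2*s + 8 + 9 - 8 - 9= 2*s^3 + 13*s^2 - 34*s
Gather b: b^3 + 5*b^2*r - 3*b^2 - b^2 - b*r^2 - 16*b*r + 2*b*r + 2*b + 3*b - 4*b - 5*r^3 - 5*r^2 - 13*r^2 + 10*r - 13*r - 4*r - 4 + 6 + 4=b^3 + b^2*(5*r - 4) + b*(-r^2 - 14*r + 1) - 5*r^3 - 18*r^2 - 7*r + 6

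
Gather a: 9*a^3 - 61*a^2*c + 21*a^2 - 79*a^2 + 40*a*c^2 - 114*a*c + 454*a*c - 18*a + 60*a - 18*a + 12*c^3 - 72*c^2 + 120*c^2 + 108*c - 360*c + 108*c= 9*a^3 + a^2*(-61*c - 58) + a*(40*c^2 + 340*c + 24) + 12*c^3 + 48*c^2 - 144*c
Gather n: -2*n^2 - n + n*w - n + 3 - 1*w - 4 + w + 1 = -2*n^2 + n*(w - 2)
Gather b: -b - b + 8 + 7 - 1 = 14 - 2*b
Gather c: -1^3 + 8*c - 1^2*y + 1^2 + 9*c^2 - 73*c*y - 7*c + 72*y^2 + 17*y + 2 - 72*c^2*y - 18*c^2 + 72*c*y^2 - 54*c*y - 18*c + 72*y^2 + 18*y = c^2*(-72*y - 9) + c*(72*y^2 - 127*y - 17) + 144*y^2 + 34*y + 2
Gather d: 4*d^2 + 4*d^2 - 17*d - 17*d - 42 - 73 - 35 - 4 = 8*d^2 - 34*d - 154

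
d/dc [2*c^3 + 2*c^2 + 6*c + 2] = 6*c^2 + 4*c + 6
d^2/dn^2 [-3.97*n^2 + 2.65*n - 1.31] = -7.94000000000000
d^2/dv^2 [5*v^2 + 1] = 10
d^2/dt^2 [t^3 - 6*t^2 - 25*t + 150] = 6*t - 12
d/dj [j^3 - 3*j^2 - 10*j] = 3*j^2 - 6*j - 10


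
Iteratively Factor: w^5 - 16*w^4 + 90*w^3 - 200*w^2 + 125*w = (w - 1)*(w^4 - 15*w^3 + 75*w^2 - 125*w) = (w - 5)*(w - 1)*(w^3 - 10*w^2 + 25*w) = (w - 5)^2*(w - 1)*(w^2 - 5*w) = w*(w - 5)^2*(w - 1)*(w - 5)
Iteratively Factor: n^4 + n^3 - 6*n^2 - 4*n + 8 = (n + 2)*(n^3 - n^2 - 4*n + 4) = (n - 2)*(n + 2)*(n^2 + n - 2) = (n - 2)*(n + 2)^2*(n - 1)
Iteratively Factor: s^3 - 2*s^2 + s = (s)*(s^2 - 2*s + 1) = s*(s - 1)*(s - 1)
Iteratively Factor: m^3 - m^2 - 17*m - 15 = (m + 3)*(m^2 - 4*m - 5) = (m - 5)*(m + 3)*(m + 1)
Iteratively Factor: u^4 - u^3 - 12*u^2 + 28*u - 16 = (u - 2)*(u^3 + u^2 - 10*u + 8) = (u - 2)^2*(u^2 + 3*u - 4) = (u - 2)^2*(u + 4)*(u - 1)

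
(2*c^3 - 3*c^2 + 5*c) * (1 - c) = -2*c^4 + 5*c^3 - 8*c^2 + 5*c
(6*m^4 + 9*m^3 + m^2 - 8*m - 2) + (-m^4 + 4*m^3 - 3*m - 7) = 5*m^4 + 13*m^3 + m^2 - 11*m - 9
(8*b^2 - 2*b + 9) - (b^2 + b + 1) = 7*b^2 - 3*b + 8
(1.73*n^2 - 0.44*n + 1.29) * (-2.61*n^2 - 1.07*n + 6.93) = -4.5153*n^4 - 0.7027*n^3 + 9.0928*n^2 - 4.4295*n + 8.9397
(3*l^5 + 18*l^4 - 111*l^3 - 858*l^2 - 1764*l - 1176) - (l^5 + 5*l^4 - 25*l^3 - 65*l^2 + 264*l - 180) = 2*l^5 + 13*l^4 - 86*l^3 - 793*l^2 - 2028*l - 996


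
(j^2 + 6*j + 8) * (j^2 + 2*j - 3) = j^4 + 8*j^3 + 17*j^2 - 2*j - 24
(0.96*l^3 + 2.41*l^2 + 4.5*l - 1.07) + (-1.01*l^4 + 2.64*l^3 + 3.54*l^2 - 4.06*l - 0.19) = -1.01*l^4 + 3.6*l^3 + 5.95*l^2 + 0.44*l - 1.26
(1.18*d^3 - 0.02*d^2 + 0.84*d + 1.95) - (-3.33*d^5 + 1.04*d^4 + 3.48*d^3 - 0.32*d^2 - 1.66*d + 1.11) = 3.33*d^5 - 1.04*d^4 - 2.3*d^3 + 0.3*d^2 + 2.5*d + 0.84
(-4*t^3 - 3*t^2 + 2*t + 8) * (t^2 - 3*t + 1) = -4*t^5 + 9*t^4 + 7*t^3 - t^2 - 22*t + 8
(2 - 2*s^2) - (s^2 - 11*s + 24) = -3*s^2 + 11*s - 22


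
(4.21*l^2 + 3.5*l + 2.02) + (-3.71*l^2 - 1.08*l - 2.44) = 0.5*l^2 + 2.42*l - 0.42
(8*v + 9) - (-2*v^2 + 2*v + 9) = 2*v^2 + 6*v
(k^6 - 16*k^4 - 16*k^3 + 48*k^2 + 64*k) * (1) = k^6 - 16*k^4 - 16*k^3 + 48*k^2 + 64*k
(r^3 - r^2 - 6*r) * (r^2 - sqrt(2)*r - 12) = r^5 - sqrt(2)*r^4 - r^4 - 18*r^3 + sqrt(2)*r^3 + 6*sqrt(2)*r^2 + 12*r^2 + 72*r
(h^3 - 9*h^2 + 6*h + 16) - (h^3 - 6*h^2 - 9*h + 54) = -3*h^2 + 15*h - 38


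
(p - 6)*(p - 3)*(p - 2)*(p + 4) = p^4 - 7*p^3 - 8*p^2 + 108*p - 144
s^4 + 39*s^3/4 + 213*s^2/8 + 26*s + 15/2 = (s + 1/2)*(s + 5/4)*(s + 2)*(s + 6)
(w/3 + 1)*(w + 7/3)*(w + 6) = w^3/3 + 34*w^2/9 + 13*w + 14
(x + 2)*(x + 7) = x^2 + 9*x + 14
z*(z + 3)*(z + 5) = z^3 + 8*z^2 + 15*z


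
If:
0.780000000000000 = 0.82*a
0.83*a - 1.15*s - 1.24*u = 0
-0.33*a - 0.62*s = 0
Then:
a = 0.95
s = -0.51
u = 1.11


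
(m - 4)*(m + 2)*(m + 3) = m^3 + m^2 - 14*m - 24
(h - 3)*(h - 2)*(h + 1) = h^3 - 4*h^2 + h + 6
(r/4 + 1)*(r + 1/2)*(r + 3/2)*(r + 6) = r^4/4 + 3*r^3 + 179*r^2/16 + 111*r/8 + 9/2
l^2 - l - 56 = (l - 8)*(l + 7)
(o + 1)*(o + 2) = o^2 + 3*o + 2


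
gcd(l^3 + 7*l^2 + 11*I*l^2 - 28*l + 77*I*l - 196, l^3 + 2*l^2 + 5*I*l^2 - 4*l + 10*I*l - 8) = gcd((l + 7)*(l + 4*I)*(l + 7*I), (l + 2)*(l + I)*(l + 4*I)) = l + 4*I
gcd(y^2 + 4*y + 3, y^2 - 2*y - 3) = y + 1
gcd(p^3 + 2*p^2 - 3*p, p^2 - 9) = p + 3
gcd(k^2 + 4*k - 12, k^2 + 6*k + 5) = 1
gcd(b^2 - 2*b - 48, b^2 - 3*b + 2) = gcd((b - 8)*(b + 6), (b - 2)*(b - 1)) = 1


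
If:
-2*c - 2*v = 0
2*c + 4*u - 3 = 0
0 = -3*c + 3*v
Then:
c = 0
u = 3/4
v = 0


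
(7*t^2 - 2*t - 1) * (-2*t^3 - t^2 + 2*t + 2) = -14*t^5 - 3*t^4 + 18*t^3 + 11*t^2 - 6*t - 2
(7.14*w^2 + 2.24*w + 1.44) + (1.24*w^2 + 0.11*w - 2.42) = 8.38*w^2 + 2.35*w - 0.98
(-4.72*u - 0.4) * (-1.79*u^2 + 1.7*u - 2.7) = 8.4488*u^3 - 7.308*u^2 + 12.064*u + 1.08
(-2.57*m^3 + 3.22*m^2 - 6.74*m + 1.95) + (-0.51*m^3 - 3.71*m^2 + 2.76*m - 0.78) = -3.08*m^3 - 0.49*m^2 - 3.98*m + 1.17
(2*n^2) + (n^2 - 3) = 3*n^2 - 3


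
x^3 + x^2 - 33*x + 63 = (x - 3)^2*(x + 7)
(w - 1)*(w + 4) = w^2 + 3*w - 4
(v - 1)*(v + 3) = v^2 + 2*v - 3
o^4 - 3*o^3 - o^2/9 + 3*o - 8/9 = (o - 8/3)*(o - 1)*(o - 1/3)*(o + 1)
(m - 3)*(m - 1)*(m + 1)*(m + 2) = m^4 - m^3 - 7*m^2 + m + 6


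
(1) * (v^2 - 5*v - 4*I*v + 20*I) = v^2 - 5*v - 4*I*v + 20*I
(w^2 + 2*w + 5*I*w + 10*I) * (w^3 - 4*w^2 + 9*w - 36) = w^5 - 2*w^4 + 5*I*w^4 + w^3 - 10*I*w^3 - 18*w^2 + 5*I*w^2 - 72*w - 90*I*w - 360*I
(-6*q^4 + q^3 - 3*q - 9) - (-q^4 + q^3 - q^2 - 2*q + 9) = -5*q^4 + q^2 - q - 18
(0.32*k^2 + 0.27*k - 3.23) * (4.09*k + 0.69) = 1.3088*k^3 + 1.3251*k^2 - 13.0244*k - 2.2287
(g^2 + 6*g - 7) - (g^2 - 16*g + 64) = 22*g - 71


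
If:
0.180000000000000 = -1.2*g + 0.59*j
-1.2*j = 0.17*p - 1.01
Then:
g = 0.263819444444444 - 0.0696527777777778*p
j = 0.841666666666667 - 0.141666666666667*p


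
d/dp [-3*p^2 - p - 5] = -6*p - 1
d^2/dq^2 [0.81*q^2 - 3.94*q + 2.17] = 1.62000000000000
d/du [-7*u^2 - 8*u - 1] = -14*u - 8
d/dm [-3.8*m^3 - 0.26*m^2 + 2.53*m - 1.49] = -11.4*m^2 - 0.52*m + 2.53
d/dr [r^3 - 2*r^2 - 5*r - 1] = 3*r^2 - 4*r - 5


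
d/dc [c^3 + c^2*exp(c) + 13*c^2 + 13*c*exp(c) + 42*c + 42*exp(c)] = c^2*exp(c) + 3*c^2 + 15*c*exp(c) + 26*c + 55*exp(c) + 42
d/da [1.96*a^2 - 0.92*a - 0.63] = 3.92*a - 0.92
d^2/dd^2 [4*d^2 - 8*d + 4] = 8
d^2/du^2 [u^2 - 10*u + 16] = 2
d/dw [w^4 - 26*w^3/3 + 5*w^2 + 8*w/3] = 4*w^3 - 26*w^2 + 10*w + 8/3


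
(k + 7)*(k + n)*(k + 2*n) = k^3 + 3*k^2*n + 7*k^2 + 2*k*n^2 + 21*k*n + 14*n^2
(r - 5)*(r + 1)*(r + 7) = r^3 + 3*r^2 - 33*r - 35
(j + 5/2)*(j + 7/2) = j^2 + 6*j + 35/4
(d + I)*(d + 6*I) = d^2 + 7*I*d - 6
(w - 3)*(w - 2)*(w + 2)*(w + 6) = w^4 + 3*w^3 - 22*w^2 - 12*w + 72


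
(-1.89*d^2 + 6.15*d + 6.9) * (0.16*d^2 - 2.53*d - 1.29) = -0.3024*d^4 + 5.7657*d^3 - 12.0174*d^2 - 25.3905*d - 8.901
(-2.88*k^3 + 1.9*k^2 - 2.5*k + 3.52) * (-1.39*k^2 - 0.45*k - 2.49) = 4.0032*k^5 - 1.345*k^4 + 9.7912*k^3 - 8.4988*k^2 + 4.641*k - 8.7648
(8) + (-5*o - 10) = -5*o - 2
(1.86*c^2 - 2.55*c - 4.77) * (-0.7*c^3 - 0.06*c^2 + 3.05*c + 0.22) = -1.302*c^5 + 1.6734*c^4 + 9.165*c^3 - 7.0821*c^2 - 15.1095*c - 1.0494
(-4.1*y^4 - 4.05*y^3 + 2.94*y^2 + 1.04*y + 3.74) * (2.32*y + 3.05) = -9.512*y^5 - 21.901*y^4 - 5.5317*y^3 + 11.3798*y^2 + 11.8488*y + 11.407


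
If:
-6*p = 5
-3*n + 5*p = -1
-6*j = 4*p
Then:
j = 5/9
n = -19/18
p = -5/6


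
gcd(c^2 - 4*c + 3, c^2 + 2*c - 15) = c - 3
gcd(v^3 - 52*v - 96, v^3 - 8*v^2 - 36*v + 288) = v^2 - 2*v - 48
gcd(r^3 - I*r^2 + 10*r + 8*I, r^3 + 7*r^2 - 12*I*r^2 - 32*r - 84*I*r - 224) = r - 4*I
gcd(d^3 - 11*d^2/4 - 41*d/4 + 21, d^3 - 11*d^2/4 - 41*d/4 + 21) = d^3 - 11*d^2/4 - 41*d/4 + 21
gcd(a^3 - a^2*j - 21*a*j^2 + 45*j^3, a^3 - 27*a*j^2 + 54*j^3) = a^2 - 6*a*j + 9*j^2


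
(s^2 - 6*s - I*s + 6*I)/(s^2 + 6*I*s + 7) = (s - 6)/(s + 7*I)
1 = 1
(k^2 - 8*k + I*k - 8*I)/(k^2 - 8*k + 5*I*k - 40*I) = (k + I)/(k + 5*I)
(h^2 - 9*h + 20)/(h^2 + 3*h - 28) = (h - 5)/(h + 7)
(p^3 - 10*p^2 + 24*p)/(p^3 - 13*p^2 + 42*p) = (p - 4)/(p - 7)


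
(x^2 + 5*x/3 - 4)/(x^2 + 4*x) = (x^2 + 5*x/3 - 4)/(x*(x + 4))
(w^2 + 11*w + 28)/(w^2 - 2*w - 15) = (w^2 + 11*w + 28)/(w^2 - 2*w - 15)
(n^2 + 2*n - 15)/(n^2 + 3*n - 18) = (n + 5)/(n + 6)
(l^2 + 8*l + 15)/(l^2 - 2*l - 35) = (l + 3)/(l - 7)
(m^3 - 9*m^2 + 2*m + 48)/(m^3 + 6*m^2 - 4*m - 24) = (m^2 - 11*m + 24)/(m^2 + 4*m - 12)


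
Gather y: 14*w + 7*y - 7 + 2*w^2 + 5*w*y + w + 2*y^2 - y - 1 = 2*w^2 + 15*w + 2*y^2 + y*(5*w + 6) - 8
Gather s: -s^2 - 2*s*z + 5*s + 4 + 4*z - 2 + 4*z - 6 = -s^2 + s*(5 - 2*z) + 8*z - 4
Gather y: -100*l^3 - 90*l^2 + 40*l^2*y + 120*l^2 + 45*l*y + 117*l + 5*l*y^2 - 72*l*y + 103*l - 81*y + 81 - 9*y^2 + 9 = -100*l^3 + 30*l^2 + 220*l + y^2*(5*l - 9) + y*(40*l^2 - 27*l - 81) + 90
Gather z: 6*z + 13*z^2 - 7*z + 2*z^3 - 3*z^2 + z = 2*z^3 + 10*z^2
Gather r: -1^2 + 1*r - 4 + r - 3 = 2*r - 8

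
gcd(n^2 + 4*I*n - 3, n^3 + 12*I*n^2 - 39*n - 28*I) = n + I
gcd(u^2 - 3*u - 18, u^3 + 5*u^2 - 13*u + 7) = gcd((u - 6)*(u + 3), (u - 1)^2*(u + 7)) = 1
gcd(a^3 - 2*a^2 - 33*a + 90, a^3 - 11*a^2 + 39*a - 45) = a^2 - 8*a + 15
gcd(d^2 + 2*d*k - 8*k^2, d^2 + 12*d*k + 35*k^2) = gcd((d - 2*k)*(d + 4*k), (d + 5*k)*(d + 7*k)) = 1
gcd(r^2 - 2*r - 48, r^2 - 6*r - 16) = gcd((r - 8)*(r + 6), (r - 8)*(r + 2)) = r - 8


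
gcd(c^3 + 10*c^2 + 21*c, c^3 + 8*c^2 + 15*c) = c^2 + 3*c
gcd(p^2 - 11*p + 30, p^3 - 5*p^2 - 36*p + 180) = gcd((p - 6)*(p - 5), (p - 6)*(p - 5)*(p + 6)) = p^2 - 11*p + 30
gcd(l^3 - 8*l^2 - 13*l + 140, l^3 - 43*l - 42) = l - 7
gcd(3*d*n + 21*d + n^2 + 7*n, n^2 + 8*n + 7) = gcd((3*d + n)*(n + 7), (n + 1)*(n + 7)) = n + 7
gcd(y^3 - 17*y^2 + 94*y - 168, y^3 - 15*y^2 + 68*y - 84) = y^2 - 13*y + 42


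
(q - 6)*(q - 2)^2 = q^3 - 10*q^2 + 28*q - 24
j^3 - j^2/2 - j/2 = j*(j - 1)*(j + 1/2)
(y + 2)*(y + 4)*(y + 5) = y^3 + 11*y^2 + 38*y + 40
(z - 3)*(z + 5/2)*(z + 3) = z^3 + 5*z^2/2 - 9*z - 45/2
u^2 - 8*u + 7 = (u - 7)*(u - 1)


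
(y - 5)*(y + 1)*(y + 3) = y^3 - y^2 - 17*y - 15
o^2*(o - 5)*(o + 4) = o^4 - o^3 - 20*o^2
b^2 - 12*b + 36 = (b - 6)^2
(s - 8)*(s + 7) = s^2 - s - 56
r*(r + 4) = r^2 + 4*r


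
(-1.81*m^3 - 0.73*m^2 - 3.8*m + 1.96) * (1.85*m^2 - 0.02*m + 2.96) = -3.3485*m^5 - 1.3143*m^4 - 12.373*m^3 + 1.5412*m^2 - 11.2872*m + 5.8016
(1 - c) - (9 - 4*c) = 3*c - 8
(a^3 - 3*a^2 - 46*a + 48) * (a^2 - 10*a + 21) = a^5 - 13*a^4 + 5*a^3 + 445*a^2 - 1446*a + 1008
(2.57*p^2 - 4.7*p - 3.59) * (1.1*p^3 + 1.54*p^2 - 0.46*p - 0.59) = 2.827*p^5 - 1.2122*p^4 - 12.3692*p^3 - 4.8829*p^2 + 4.4244*p + 2.1181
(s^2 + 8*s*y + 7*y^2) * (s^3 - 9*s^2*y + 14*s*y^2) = s^5 - s^4*y - 51*s^3*y^2 + 49*s^2*y^3 + 98*s*y^4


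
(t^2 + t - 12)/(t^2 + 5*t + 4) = (t - 3)/(t + 1)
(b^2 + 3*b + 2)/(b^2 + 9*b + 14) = (b + 1)/(b + 7)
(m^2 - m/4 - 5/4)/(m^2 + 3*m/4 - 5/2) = (m + 1)/(m + 2)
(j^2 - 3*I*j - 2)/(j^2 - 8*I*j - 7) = (j - 2*I)/(j - 7*I)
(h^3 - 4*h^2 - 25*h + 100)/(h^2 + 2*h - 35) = (h^2 + h - 20)/(h + 7)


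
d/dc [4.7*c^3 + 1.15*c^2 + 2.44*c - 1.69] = 14.1*c^2 + 2.3*c + 2.44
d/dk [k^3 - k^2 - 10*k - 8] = 3*k^2 - 2*k - 10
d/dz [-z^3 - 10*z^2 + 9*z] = -3*z^2 - 20*z + 9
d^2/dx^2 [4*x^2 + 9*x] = 8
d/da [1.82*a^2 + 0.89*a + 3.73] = 3.64*a + 0.89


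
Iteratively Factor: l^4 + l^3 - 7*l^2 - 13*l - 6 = (l + 2)*(l^3 - l^2 - 5*l - 3) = (l + 1)*(l + 2)*(l^2 - 2*l - 3) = (l - 3)*(l + 1)*(l + 2)*(l + 1)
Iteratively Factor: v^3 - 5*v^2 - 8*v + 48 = (v - 4)*(v^2 - v - 12) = (v - 4)^2*(v + 3)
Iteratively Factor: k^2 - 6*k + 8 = (k - 4)*(k - 2)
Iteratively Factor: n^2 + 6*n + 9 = (n + 3)*(n + 3)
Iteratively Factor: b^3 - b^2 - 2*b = (b - 2)*(b^2 + b) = (b - 2)*(b + 1)*(b)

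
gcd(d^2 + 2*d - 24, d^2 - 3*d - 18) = 1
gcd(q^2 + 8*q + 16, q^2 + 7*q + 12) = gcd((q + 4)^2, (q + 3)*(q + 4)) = q + 4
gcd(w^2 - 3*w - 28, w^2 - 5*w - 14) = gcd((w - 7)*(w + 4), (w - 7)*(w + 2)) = w - 7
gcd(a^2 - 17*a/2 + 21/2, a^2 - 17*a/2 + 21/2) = a^2 - 17*a/2 + 21/2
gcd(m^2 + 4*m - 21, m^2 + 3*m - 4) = 1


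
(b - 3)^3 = b^3 - 9*b^2 + 27*b - 27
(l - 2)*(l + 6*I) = l^2 - 2*l + 6*I*l - 12*I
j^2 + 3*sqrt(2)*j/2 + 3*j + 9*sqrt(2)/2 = (j + 3)*(j + 3*sqrt(2)/2)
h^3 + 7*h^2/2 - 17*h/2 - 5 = (h - 2)*(h + 1/2)*(h + 5)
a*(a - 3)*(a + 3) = a^3 - 9*a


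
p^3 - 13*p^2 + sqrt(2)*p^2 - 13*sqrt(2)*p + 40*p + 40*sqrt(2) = (p - 8)*(p - 5)*(p + sqrt(2))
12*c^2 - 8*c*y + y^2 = (-6*c + y)*(-2*c + y)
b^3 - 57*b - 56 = (b - 8)*(b + 1)*(b + 7)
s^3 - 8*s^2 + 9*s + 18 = (s - 6)*(s - 3)*(s + 1)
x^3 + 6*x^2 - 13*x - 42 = (x - 3)*(x + 2)*(x + 7)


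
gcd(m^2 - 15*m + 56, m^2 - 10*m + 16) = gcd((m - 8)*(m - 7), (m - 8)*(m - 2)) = m - 8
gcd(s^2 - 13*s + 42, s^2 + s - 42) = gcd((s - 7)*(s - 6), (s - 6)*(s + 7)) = s - 6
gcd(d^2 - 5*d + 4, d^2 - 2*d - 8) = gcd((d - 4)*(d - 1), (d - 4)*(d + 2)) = d - 4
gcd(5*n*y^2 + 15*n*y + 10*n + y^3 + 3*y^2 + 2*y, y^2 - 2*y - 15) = 1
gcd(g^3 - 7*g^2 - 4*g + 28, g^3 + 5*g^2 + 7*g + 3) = 1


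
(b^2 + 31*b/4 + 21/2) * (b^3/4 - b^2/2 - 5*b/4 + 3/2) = b^5/4 + 23*b^4/16 - 5*b^3/2 - 215*b^2/16 - 3*b/2 + 63/4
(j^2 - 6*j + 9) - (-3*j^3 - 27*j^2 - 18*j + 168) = 3*j^3 + 28*j^2 + 12*j - 159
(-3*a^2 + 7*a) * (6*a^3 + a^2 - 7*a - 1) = -18*a^5 + 39*a^4 + 28*a^3 - 46*a^2 - 7*a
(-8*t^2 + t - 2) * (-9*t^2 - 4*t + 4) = 72*t^4 + 23*t^3 - 18*t^2 + 12*t - 8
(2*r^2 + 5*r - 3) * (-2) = -4*r^2 - 10*r + 6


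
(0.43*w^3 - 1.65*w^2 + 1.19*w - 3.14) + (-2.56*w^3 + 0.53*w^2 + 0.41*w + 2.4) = -2.13*w^3 - 1.12*w^2 + 1.6*w - 0.74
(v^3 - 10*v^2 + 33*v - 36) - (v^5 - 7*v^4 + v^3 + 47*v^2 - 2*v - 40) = -v^5 + 7*v^4 - 57*v^2 + 35*v + 4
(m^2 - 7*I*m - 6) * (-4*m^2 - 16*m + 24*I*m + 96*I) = -4*m^4 - 16*m^3 + 52*I*m^3 + 192*m^2 + 208*I*m^2 + 768*m - 144*I*m - 576*I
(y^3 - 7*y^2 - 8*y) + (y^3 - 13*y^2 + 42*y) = 2*y^3 - 20*y^2 + 34*y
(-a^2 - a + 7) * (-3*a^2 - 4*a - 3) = 3*a^4 + 7*a^3 - 14*a^2 - 25*a - 21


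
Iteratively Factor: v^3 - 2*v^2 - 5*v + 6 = (v - 3)*(v^2 + v - 2) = (v - 3)*(v + 2)*(v - 1)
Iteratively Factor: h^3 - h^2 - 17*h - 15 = (h + 3)*(h^2 - 4*h - 5) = (h - 5)*(h + 3)*(h + 1)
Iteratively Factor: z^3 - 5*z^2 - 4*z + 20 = (z - 5)*(z^2 - 4) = (z - 5)*(z + 2)*(z - 2)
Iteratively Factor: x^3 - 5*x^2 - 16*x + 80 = (x + 4)*(x^2 - 9*x + 20) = (x - 5)*(x + 4)*(x - 4)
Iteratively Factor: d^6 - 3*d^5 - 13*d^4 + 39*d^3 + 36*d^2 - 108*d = (d + 3)*(d^5 - 6*d^4 + 5*d^3 + 24*d^2 - 36*d) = d*(d + 3)*(d^4 - 6*d^3 + 5*d^2 + 24*d - 36) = d*(d - 3)*(d + 3)*(d^3 - 3*d^2 - 4*d + 12) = d*(d - 3)*(d + 2)*(d + 3)*(d^2 - 5*d + 6) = d*(d - 3)^2*(d + 2)*(d + 3)*(d - 2)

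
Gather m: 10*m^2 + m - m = 10*m^2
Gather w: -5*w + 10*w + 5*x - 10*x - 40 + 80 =5*w - 5*x + 40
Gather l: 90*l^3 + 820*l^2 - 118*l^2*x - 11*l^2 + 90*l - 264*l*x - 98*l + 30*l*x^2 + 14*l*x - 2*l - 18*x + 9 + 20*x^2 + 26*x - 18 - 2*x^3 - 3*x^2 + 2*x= 90*l^3 + l^2*(809 - 118*x) + l*(30*x^2 - 250*x - 10) - 2*x^3 + 17*x^2 + 10*x - 9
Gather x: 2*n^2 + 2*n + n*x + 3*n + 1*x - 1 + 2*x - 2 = 2*n^2 + 5*n + x*(n + 3) - 3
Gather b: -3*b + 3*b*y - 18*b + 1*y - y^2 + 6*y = b*(3*y - 21) - y^2 + 7*y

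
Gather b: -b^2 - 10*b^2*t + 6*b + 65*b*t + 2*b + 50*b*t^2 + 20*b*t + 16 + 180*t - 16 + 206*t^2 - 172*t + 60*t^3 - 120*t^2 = b^2*(-10*t - 1) + b*(50*t^2 + 85*t + 8) + 60*t^3 + 86*t^2 + 8*t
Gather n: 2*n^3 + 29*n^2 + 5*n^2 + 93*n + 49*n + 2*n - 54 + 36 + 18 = 2*n^3 + 34*n^2 + 144*n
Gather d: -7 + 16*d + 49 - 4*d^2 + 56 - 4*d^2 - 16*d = 98 - 8*d^2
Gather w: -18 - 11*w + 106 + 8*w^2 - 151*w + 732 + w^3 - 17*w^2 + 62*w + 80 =w^3 - 9*w^2 - 100*w + 900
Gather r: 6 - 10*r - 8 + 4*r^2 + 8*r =4*r^2 - 2*r - 2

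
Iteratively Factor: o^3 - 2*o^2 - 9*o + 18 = (o - 3)*(o^2 + o - 6) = (o - 3)*(o - 2)*(o + 3)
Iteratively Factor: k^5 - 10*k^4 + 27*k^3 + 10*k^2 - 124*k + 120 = (k - 3)*(k^4 - 7*k^3 + 6*k^2 + 28*k - 40) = (k - 3)*(k + 2)*(k^3 - 9*k^2 + 24*k - 20) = (k - 3)*(k - 2)*(k + 2)*(k^2 - 7*k + 10) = (k - 3)*(k - 2)^2*(k + 2)*(k - 5)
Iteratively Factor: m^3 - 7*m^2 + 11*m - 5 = (m - 1)*(m^2 - 6*m + 5) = (m - 5)*(m - 1)*(m - 1)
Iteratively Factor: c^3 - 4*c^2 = (c)*(c^2 - 4*c) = c^2*(c - 4)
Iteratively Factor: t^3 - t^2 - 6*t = (t - 3)*(t^2 + 2*t) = (t - 3)*(t + 2)*(t)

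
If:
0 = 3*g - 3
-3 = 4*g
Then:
No Solution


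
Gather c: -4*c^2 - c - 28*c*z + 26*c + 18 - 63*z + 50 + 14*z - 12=-4*c^2 + c*(25 - 28*z) - 49*z + 56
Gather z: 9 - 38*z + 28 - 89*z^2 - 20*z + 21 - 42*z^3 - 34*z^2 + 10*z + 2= -42*z^3 - 123*z^2 - 48*z + 60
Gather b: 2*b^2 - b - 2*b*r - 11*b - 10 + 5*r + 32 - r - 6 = 2*b^2 + b*(-2*r - 12) + 4*r + 16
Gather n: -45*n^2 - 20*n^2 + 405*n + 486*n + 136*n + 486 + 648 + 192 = -65*n^2 + 1027*n + 1326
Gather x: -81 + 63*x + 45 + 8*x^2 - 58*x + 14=8*x^2 + 5*x - 22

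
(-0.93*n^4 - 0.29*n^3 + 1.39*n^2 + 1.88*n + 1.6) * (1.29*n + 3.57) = -1.1997*n^5 - 3.6942*n^4 + 0.7578*n^3 + 7.3875*n^2 + 8.7756*n + 5.712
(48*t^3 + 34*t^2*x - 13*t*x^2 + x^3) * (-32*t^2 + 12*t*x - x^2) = -1536*t^5 - 512*t^4*x + 776*t^3*x^2 - 222*t^2*x^3 + 25*t*x^4 - x^5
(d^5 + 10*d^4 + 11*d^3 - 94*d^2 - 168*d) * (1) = d^5 + 10*d^4 + 11*d^3 - 94*d^2 - 168*d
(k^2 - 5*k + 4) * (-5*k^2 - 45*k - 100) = -5*k^4 - 20*k^3 + 105*k^2 + 320*k - 400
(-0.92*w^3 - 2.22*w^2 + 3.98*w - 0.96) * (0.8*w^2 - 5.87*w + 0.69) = -0.736*w^5 + 3.6244*w^4 + 15.5806*w^3 - 25.6624*w^2 + 8.3814*w - 0.6624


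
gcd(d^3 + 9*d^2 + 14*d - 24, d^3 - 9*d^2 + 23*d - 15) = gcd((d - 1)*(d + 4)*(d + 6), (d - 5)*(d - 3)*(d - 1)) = d - 1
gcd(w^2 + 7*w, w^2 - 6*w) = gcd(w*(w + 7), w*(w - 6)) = w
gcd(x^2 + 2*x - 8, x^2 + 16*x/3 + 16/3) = x + 4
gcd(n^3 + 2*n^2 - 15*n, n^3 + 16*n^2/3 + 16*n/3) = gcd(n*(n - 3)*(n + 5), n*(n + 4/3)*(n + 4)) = n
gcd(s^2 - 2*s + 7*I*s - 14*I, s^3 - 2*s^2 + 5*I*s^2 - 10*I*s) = s - 2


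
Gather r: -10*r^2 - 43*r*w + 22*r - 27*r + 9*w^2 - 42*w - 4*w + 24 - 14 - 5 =-10*r^2 + r*(-43*w - 5) + 9*w^2 - 46*w + 5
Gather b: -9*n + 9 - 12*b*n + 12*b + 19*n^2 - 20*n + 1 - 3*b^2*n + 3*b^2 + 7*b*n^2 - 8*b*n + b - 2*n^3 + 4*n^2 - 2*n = b^2*(3 - 3*n) + b*(7*n^2 - 20*n + 13) - 2*n^3 + 23*n^2 - 31*n + 10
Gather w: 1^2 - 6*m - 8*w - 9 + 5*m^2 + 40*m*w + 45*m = 5*m^2 + 39*m + w*(40*m - 8) - 8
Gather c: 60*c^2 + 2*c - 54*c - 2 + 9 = 60*c^2 - 52*c + 7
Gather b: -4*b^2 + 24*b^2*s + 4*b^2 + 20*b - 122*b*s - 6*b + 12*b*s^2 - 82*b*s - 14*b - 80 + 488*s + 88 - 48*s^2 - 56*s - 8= 24*b^2*s + b*(12*s^2 - 204*s) - 48*s^2 + 432*s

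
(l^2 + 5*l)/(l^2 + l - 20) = l/(l - 4)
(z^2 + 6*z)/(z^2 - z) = (z + 6)/(z - 1)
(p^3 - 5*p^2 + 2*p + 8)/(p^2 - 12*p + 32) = (p^2 - p - 2)/(p - 8)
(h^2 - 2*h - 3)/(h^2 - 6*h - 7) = (h - 3)/(h - 7)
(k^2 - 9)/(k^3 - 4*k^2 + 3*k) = (k + 3)/(k*(k - 1))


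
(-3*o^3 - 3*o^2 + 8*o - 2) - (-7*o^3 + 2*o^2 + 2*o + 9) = 4*o^3 - 5*o^2 + 6*o - 11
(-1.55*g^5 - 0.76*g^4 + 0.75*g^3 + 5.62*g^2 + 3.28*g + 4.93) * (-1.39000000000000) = 2.1545*g^5 + 1.0564*g^4 - 1.0425*g^3 - 7.8118*g^2 - 4.5592*g - 6.8527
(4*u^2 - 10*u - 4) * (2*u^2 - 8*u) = 8*u^4 - 52*u^3 + 72*u^2 + 32*u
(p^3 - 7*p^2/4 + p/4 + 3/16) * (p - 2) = p^4 - 15*p^3/4 + 15*p^2/4 - 5*p/16 - 3/8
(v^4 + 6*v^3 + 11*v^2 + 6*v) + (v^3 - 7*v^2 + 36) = v^4 + 7*v^3 + 4*v^2 + 6*v + 36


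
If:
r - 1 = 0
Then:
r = 1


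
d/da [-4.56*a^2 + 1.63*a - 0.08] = 1.63 - 9.12*a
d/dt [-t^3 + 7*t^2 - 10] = t*(14 - 3*t)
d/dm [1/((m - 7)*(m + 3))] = 2*(2 - m)/(m^4 - 8*m^3 - 26*m^2 + 168*m + 441)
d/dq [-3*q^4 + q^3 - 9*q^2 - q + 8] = -12*q^3 + 3*q^2 - 18*q - 1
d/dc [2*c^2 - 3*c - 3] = 4*c - 3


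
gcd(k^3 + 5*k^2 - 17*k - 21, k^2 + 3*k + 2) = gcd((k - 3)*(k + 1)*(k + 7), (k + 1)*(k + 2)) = k + 1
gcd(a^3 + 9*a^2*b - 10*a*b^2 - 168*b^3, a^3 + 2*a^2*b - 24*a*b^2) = a^2 + 2*a*b - 24*b^2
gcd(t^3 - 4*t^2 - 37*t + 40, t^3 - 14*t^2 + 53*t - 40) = t^2 - 9*t + 8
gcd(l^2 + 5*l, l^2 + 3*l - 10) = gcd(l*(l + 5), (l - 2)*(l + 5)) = l + 5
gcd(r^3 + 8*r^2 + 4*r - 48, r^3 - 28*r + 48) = r^2 + 4*r - 12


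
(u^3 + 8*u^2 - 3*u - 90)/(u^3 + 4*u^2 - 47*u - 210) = (u - 3)/(u - 7)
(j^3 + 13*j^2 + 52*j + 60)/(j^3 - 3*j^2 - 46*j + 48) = (j^2 + 7*j + 10)/(j^2 - 9*j + 8)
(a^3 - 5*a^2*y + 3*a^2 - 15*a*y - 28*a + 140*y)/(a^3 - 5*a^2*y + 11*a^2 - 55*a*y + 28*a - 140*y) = (a - 4)/(a + 4)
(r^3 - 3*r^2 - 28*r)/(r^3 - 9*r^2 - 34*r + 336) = r*(r + 4)/(r^2 - 2*r - 48)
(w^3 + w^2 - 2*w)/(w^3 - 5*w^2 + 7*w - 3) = w*(w + 2)/(w^2 - 4*w + 3)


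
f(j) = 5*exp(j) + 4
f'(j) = 5*exp(j)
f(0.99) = 17.46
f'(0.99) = 13.46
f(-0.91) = 6.01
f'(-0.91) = 2.01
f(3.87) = 243.71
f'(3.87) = 239.71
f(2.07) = 43.62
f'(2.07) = 39.62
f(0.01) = 9.05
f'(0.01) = 5.05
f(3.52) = 172.92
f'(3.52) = 168.92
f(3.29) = 138.21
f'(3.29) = 134.21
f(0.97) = 17.19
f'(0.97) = 13.19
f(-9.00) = 4.00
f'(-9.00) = 0.00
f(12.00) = 813777.96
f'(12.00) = 813773.96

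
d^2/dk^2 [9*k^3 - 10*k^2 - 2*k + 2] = 54*k - 20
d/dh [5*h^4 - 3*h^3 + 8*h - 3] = 20*h^3 - 9*h^2 + 8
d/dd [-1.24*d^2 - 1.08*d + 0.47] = -2.48*d - 1.08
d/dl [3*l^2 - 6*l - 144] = 6*l - 6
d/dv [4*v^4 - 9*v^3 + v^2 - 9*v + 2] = 16*v^3 - 27*v^2 + 2*v - 9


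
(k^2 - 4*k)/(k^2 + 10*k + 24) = k*(k - 4)/(k^2 + 10*k + 24)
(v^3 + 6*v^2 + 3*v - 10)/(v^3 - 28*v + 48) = (v^3 + 6*v^2 + 3*v - 10)/(v^3 - 28*v + 48)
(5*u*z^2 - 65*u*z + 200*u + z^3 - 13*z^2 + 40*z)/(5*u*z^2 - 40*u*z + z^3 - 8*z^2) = (z - 5)/z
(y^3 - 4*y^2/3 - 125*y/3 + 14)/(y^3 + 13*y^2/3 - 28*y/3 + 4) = (3*y^2 - 22*y + 7)/(3*y^2 - 5*y + 2)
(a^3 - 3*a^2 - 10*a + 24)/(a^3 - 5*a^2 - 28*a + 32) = (a^3 - 3*a^2 - 10*a + 24)/(a^3 - 5*a^2 - 28*a + 32)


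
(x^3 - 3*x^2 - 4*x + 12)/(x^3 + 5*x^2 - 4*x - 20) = (x - 3)/(x + 5)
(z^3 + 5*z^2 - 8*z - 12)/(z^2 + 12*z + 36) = (z^2 - z - 2)/(z + 6)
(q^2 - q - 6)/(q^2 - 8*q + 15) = (q + 2)/(q - 5)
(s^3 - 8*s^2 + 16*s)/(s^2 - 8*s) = (s^2 - 8*s + 16)/(s - 8)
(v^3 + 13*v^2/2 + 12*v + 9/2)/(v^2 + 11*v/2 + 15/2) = (2*v^2 + 7*v + 3)/(2*v + 5)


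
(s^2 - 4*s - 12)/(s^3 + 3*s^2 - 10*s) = (s^2 - 4*s - 12)/(s*(s^2 + 3*s - 10))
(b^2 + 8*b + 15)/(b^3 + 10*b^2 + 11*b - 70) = (b + 3)/(b^2 + 5*b - 14)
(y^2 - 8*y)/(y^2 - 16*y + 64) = y/(y - 8)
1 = 1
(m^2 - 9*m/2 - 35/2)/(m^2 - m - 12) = (-m^2 + 9*m/2 + 35/2)/(-m^2 + m + 12)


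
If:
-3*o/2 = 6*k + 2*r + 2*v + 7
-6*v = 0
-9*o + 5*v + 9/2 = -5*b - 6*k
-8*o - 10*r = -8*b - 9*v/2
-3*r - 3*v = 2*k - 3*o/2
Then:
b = 333/104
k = -417/208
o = 49/52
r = 47/26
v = 0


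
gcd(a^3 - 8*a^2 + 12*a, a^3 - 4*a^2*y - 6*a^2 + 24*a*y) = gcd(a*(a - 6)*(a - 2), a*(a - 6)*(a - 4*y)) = a^2 - 6*a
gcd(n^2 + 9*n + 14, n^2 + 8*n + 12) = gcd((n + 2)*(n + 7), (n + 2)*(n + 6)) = n + 2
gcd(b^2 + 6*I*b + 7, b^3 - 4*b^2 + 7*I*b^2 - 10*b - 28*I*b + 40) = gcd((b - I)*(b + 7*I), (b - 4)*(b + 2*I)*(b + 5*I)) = 1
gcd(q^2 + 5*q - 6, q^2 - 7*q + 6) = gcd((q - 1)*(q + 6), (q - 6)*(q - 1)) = q - 1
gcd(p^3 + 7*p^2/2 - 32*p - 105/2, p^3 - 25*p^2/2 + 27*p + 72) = p + 3/2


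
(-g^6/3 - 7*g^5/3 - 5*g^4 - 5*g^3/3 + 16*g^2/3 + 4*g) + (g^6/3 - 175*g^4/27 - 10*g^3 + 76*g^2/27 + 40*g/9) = -7*g^5/3 - 310*g^4/27 - 35*g^3/3 + 220*g^2/27 + 76*g/9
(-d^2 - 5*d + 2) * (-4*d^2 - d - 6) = 4*d^4 + 21*d^3 + 3*d^2 + 28*d - 12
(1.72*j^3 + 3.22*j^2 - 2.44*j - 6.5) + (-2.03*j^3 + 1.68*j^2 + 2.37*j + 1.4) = -0.31*j^3 + 4.9*j^2 - 0.0699999999999998*j - 5.1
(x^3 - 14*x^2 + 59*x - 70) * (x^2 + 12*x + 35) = x^5 - 2*x^4 - 74*x^3 + 148*x^2 + 1225*x - 2450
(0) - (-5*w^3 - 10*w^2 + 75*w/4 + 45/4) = 5*w^3 + 10*w^2 - 75*w/4 - 45/4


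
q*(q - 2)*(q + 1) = q^3 - q^2 - 2*q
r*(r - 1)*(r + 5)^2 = r^4 + 9*r^3 + 15*r^2 - 25*r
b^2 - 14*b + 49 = (b - 7)^2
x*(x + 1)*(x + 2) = x^3 + 3*x^2 + 2*x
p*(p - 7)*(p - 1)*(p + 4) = p^4 - 4*p^3 - 25*p^2 + 28*p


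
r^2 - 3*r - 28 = (r - 7)*(r + 4)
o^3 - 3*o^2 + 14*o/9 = o*(o - 7/3)*(o - 2/3)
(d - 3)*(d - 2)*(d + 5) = d^3 - 19*d + 30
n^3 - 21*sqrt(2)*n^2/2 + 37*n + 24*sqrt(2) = (n - 8*sqrt(2))*(n - 3*sqrt(2))*(n + sqrt(2)/2)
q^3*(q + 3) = q^4 + 3*q^3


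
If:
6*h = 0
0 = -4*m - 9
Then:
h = 0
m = -9/4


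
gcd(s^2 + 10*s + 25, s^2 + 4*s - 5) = s + 5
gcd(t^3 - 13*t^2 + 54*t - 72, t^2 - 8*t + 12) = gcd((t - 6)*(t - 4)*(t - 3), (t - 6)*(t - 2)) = t - 6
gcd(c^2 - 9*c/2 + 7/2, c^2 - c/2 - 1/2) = c - 1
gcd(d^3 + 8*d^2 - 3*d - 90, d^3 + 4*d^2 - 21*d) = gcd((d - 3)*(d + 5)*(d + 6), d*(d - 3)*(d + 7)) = d - 3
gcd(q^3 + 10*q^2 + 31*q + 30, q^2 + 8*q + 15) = q^2 + 8*q + 15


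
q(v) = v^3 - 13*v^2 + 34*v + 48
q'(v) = 3*v^2 - 26*v + 34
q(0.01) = 48.34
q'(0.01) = 33.74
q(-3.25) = -234.14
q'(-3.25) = 150.19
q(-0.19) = 41.06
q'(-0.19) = 39.05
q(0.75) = 66.61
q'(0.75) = 16.19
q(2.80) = 63.23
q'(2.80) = -15.28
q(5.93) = 1.00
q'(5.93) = -14.69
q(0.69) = 65.60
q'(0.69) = 17.49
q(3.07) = 58.79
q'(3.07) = -17.55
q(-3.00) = -198.00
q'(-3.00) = 139.00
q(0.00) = 48.00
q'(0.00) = 34.00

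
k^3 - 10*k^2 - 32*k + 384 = (k - 8)^2*(k + 6)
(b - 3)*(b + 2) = b^2 - b - 6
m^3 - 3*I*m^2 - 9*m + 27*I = (m - 3)*(m + 3)*(m - 3*I)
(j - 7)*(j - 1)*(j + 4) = j^3 - 4*j^2 - 25*j + 28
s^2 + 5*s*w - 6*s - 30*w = (s - 6)*(s + 5*w)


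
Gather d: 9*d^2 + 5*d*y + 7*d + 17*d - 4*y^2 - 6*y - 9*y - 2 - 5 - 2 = 9*d^2 + d*(5*y + 24) - 4*y^2 - 15*y - 9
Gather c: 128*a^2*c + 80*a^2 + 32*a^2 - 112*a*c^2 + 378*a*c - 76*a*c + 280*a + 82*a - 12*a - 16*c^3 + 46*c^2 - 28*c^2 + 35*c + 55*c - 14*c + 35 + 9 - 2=112*a^2 + 350*a - 16*c^3 + c^2*(18 - 112*a) + c*(128*a^2 + 302*a + 76) + 42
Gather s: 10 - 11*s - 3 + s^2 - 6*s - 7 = s^2 - 17*s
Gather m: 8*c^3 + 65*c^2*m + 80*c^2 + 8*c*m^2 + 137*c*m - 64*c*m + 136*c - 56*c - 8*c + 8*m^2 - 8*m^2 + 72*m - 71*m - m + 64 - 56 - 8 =8*c^3 + 80*c^2 + 8*c*m^2 + 72*c + m*(65*c^2 + 73*c)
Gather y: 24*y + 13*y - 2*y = 35*y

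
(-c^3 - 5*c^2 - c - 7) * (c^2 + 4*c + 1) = -c^5 - 9*c^4 - 22*c^3 - 16*c^2 - 29*c - 7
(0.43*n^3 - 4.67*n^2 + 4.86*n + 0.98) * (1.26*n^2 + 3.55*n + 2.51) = 0.5418*n^5 - 4.3577*n^4 - 9.3756*n^3 + 6.7661*n^2 + 15.6776*n + 2.4598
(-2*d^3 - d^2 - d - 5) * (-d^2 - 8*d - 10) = 2*d^5 + 17*d^4 + 29*d^3 + 23*d^2 + 50*d + 50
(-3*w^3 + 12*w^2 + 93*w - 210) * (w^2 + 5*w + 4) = -3*w^5 - 3*w^4 + 141*w^3 + 303*w^2 - 678*w - 840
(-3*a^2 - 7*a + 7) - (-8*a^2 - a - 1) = 5*a^2 - 6*a + 8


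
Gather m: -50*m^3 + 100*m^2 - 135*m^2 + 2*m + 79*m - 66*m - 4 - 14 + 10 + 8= -50*m^3 - 35*m^2 + 15*m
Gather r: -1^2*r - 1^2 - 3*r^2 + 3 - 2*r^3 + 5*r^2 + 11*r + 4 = -2*r^3 + 2*r^2 + 10*r + 6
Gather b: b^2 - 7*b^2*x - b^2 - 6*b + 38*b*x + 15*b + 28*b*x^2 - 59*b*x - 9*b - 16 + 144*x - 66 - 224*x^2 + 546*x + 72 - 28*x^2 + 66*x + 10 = -7*b^2*x + b*(28*x^2 - 21*x) - 252*x^2 + 756*x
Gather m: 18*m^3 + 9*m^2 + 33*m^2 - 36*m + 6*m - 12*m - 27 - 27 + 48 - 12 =18*m^3 + 42*m^2 - 42*m - 18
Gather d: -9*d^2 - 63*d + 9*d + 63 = -9*d^2 - 54*d + 63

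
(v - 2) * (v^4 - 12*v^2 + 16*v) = v^5 - 2*v^4 - 12*v^3 + 40*v^2 - 32*v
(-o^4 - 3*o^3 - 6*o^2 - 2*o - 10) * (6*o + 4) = -6*o^5 - 22*o^4 - 48*o^3 - 36*o^2 - 68*o - 40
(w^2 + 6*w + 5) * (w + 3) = w^3 + 9*w^2 + 23*w + 15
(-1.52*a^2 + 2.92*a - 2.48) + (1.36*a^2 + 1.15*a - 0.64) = -0.16*a^2 + 4.07*a - 3.12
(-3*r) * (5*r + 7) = -15*r^2 - 21*r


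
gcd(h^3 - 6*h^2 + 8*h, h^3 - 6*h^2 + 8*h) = h^3 - 6*h^2 + 8*h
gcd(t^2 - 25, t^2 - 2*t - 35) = t + 5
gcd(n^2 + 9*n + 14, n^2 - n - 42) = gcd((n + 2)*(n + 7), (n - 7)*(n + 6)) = 1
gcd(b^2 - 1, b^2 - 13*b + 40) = 1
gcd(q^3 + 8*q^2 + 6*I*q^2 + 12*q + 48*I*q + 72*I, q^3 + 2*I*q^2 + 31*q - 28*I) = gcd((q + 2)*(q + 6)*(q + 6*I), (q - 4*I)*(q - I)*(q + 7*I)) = 1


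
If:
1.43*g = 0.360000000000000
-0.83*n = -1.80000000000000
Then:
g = 0.25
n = 2.17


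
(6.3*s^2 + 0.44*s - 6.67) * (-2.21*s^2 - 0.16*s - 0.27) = -13.923*s^4 - 1.9804*s^3 + 12.9693*s^2 + 0.9484*s + 1.8009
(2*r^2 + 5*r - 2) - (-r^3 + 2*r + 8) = r^3 + 2*r^2 + 3*r - 10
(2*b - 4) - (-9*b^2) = 9*b^2 + 2*b - 4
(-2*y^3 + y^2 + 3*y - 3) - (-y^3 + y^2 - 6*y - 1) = -y^3 + 9*y - 2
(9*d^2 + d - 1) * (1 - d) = -9*d^3 + 8*d^2 + 2*d - 1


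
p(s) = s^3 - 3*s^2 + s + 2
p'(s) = 3*s^2 - 6*s + 1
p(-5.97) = -323.67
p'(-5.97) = 143.74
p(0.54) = 1.82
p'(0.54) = -1.37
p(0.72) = 1.54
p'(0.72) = -1.76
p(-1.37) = -7.57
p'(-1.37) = 14.85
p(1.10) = 0.80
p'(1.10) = -1.97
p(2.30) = 0.60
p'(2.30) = 3.07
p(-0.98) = -2.80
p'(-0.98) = 9.76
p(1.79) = -0.09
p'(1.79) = -0.13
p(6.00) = 116.00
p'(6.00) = 73.00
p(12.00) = 1310.00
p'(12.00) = 361.00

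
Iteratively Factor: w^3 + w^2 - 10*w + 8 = (w + 4)*(w^2 - 3*w + 2) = (w - 2)*(w + 4)*(w - 1)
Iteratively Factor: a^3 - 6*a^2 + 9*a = (a)*(a^2 - 6*a + 9) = a*(a - 3)*(a - 3)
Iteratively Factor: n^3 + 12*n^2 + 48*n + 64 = (n + 4)*(n^2 + 8*n + 16) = (n + 4)^2*(n + 4)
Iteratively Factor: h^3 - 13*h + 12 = (h - 3)*(h^2 + 3*h - 4) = (h - 3)*(h - 1)*(h + 4)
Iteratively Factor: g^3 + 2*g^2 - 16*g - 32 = (g + 4)*(g^2 - 2*g - 8) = (g + 2)*(g + 4)*(g - 4)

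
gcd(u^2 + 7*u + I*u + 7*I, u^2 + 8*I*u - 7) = u + I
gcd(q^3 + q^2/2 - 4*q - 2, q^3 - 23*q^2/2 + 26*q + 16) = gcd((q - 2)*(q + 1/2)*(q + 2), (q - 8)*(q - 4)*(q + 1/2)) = q + 1/2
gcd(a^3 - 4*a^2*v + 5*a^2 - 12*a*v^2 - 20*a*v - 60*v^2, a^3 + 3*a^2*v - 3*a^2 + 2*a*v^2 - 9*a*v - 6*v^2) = a + 2*v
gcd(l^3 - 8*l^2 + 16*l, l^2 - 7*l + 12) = l - 4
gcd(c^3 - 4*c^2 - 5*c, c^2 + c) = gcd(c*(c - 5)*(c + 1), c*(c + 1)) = c^2 + c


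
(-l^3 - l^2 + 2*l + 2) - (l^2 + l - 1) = -l^3 - 2*l^2 + l + 3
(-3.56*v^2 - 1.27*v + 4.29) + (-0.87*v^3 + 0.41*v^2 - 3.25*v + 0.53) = -0.87*v^3 - 3.15*v^2 - 4.52*v + 4.82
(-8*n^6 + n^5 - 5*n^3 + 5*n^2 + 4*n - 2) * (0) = 0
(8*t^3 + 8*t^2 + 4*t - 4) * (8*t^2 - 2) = 64*t^5 + 64*t^4 + 16*t^3 - 48*t^2 - 8*t + 8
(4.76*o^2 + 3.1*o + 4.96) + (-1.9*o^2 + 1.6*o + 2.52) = 2.86*o^2 + 4.7*o + 7.48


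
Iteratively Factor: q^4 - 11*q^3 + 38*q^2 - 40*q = (q)*(q^3 - 11*q^2 + 38*q - 40) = q*(q - 2)*(q^2 - 9*q + 20) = q*(q - 4)*(q - 2)*(q - 5)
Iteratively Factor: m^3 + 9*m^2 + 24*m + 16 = (m + 4)*(m^2 + 5*m + 4) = (m + 1)*(m + 4)*(m + 4)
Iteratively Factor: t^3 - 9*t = (t - 3)*(t^2 + 3*t) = (t - 3)*(t + 3)*(t)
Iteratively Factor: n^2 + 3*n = (n)*(n + 3)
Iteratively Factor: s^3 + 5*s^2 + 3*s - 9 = (s - 1)*(s^2 + 6*s + 9) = (s - 1)*(s + 3)*(s + 3)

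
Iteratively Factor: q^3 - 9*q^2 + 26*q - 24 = (q - 4)*(q^2 - 5*q + 6) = (q - 4)*(q - 2)*(q - 3)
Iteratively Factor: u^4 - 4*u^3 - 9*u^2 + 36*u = (u + 3)*(u^3 - 7*u^2 + 12*u) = (u - 4)*(u + 3)*(u^2 - 3*u) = u*(u - 4)*(u + 3)*(u - 3)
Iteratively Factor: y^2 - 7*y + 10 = (y - 2)*(y - 5)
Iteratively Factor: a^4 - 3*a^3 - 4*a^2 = (a)*(a^3 - 3*a^2 - 4*a) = a*(a + 1)*(a^2 - 4*a) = a^2*(a + 1)*(a - 4)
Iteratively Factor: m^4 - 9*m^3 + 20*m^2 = (m)*(m^3 - 9*m^2 + 20*m) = m*(m - 4)*(m^2 - 5*m) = m*(m - 5)*(m - 4)*(m)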